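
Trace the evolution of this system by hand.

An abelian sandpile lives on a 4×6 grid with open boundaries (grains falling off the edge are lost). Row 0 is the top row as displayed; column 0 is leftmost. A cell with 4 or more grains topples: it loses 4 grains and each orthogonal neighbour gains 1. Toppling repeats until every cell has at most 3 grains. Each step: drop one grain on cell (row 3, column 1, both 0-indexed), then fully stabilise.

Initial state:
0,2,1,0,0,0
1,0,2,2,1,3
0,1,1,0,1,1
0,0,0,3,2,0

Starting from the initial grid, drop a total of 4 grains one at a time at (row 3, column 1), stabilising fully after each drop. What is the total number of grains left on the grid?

24

gen 0: 0,2,1,0,0,0
1,0,2,2,1,3
0,1,1,0,1,1
0,0,0,3,2,0
gen 1: 0,2,1,0,0,0
1,0,2,2,1,3
0,1,1,0,1,1
0,1,0,3,2,0
gen 2: 0,2,1,0,0,0
1,0,2,2,1,3
0,1,1,0,1,1
0,2,0,3,2,0
gen 3: 0,2,1,0,0,0
1,0,2,2,1,3
0,1,1,0,1,1
0,3,0,3,2,0
gen 4: 0,2,1,0,0,0
1,0,2,2,1,3
0,2,1,0,1,1
1,0,1,3,2,0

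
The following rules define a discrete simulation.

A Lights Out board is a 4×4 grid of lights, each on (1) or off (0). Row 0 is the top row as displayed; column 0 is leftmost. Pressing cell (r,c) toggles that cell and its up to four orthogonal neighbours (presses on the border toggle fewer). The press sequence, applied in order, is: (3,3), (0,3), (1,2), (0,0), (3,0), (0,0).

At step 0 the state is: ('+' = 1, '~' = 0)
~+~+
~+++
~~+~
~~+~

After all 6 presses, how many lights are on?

7

0) ~+~+
~+++
~~+~
~~+~
1) ~+~+
~+++
~~++
~~~+
2) ~++~
~++~
~~++
~~~+
3) ~+~~
~~~+
~~~+
~~~+
4) +~~~
+~~+
~~~+
~~~+
5) +~~~
+~~+
+~~+
++~+
6) ~+~~
~~~+
+~~+
++~+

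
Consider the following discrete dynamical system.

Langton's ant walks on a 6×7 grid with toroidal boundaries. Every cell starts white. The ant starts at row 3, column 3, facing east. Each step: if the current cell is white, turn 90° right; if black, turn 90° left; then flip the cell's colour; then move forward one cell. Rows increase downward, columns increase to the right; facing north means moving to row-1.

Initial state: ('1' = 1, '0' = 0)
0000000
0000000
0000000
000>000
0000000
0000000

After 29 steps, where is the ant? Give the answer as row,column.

[0] 0000000
0000000
0000000
000>000
0000000
0000000
[1] 0000000
0000000
0000000
0001000
000v000
0000000
[2] 0000000
0000000
0000000
0001000
00<1000
0000000
[3] 0000000
0000000
0000000
00^1000
0011000
0000000
[4] 0000000
0000000
0000000
001>000
0011000
0000000
[5] 0000000
0000000
000^000
0010000
0011000
0000000
[6] 0000000
0000000
0001>00
0010000
0011000
0000000
[7] 0000000
0000000
0001100
0010v00
0011000
0000000
[8] 0000000
0000000
0001100
001<100
0011000
0000000
[9] 0000000
0000000
000^100
0011100
0011000
0000000
[10] 0000000
0000000
00<0100
0011100
0011000
0000000
[11] 0000000
00^0000
0010100
0011100
0011000
0000000
[12] 0000000
001>000
0010100
0011100
0011000
0000000
[13] 0000000
0011000
001v100
0011100
0011000
0000000
[14] 0000000
0011000
00<1100
0011100
0011000
0000000
[15] 0000000
0011000
0001100
00v1100
0011000
0000000
[16] 0000000
0011000
0001100
000>100
0011000
0000000
[17] 0000000
0011000
000^100
0000100
0011000
0000000
[18] 0000000
0011000
00<0100
0000100
0011000
0000000
[19] 0000000
00^1000
0010100
0000100
0011000
0000000
[20] 0000000
0<01000
0010100
0000100
0011000
0000000
[21] 0^00000
0101000
0010100
0000100
0011000
0000000
[22] 01>0000
0101000
0010100
0000100
0011000
0000000
[23] 0110000
01v1000
0010100
0000100
0011000
0000000
[24] 0110000
0<11000
0010100
0000100
0011000
0000000
[25] 0110000
0011000
0v10100
0000100
0011000
0000000
[26] 0110000
0011000
<110100
0000100
0011000
0000000
[27] 0110000
^011000
1110100
0000100
0011000
0000000
[28] 0110000
1>11000
1110100
0000100
0011000
0000000
[29] 0110000
1111000
1v10100
0000100
0011000
0000000

2,1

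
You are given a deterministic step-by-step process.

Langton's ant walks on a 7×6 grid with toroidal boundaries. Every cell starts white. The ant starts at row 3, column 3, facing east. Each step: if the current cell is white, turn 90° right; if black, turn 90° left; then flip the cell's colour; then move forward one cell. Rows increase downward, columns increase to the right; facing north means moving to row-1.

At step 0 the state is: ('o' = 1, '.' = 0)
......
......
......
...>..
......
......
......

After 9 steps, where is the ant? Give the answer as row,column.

k=0  ......
......
......
...>..
......
......
......
k=1  ......
......
......
...o..
...v..
......
......
k=2  ......
......
......
...o..
..<o..
......
......
k=3  ......
......
......
..^o..
..oo..
......
......
k=4  ......
......
......
..o>..
..oo..
......
......
k=5  ......
......
...^..
..o...
..oo..
......
......
k=6  ......
......
...o>.
..o...
..oo..
......
......
k=7  ......
......
...oo.
..o.v.
..oo..
......
......
k=8  ......
......
...oo.
..o<o.
..oo..
......
......
k=9  ......
......
...^o.
..ooo.
..oo..
......
......

2,3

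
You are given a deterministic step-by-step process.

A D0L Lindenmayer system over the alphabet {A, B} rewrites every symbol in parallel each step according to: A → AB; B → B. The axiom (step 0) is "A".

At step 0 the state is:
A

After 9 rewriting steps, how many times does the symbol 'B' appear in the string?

9

t=0: A
t=1: AB
t=2: ABB
t=3: ABBB
t=4: ABBBB
t=5: ABBBBB
t=6: ABBBBBB
t=7: ABBBBBBB
t=8: ABBBBBBBB
t=9: ABBBBBBBBB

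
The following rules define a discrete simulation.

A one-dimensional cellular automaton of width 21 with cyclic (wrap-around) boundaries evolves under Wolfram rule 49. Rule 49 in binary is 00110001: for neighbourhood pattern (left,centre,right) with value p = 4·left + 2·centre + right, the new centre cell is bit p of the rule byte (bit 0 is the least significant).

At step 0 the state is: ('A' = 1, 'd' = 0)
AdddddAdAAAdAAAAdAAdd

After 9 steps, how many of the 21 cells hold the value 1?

8

gen 0: AdddddAdAAAdAAAAdAAdd
gen 1: dAAAAddAdddAddddAddAd
gen 2: dddddAddAAddAAAddAddA
gen 3: AAAAddAdddAddddAddAdd
gen 4: ddddAddAAddAAAddAddAd
gen 5: AAAddAdddAddddAddAddA
gen 6: dddAddAAddAAAddAddAdd
gen 7: AAddAdddAddddAddAddAA
gen 8: ddAddAAddAAAddAddAddd
gen 9: AddAdddAddddAddAddAAA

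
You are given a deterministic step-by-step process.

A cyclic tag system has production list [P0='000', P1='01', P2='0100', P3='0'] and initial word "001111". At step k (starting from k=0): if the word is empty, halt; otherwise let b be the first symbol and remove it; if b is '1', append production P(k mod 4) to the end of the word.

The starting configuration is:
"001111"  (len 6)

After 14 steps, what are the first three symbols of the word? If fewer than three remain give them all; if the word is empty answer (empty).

t=0: "001111"  (len 6)
t=1: "01111"  (len 5)
t=2: "1111"  (len 4)
t=3: "1110100"  (len 7)
t=4: "1101000"  (len 7)
t=5: "101000000"  (len 9)
t=6: "0100000001"  (len 10)
t=7: "100000001"  (len 9)
t=8: "000000010"  (len 9)
t=9: "00000010"  (len 8)
t=10: "0000010"  (len 7)
t=11: "000010"  (len 6)
t=12: "00010"  (len 5)
t=13: "0010"  (len 4)
t=14: "010"  (len 3)

010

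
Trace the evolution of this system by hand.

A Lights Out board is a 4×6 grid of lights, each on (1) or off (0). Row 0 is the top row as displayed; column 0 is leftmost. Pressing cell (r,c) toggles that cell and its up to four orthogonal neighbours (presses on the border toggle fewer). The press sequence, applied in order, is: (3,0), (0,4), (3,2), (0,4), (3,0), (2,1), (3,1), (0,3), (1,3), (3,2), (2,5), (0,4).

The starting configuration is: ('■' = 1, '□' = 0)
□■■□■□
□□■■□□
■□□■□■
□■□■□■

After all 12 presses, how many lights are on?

k=0  □■■□■□
□□■■□□
■□□■□■
□■□■□■
k=1  □■■□■□
□□■■□□
□□□■□■
■□□■□■
k=2  □■■■□■
□□■■■□
□□□■□■
■□□■□■
k=3  □■■■□■
□□■■■□
□□■■□■
■■■□□■
k=4  □■■□■□
□□■■□□
□□■■□■
■■■□□■
k=5  □■■□■□
□□■■□□
■□■■□■
□□■□□■
k=6  □■■□■□
□■■■□□
□■□■□■
□■■□□■
k=7  □■■□■□
□■■■□□
□□□■□■
■□□□□■
k=8  □■□■□□
□■■□□□
□□□■□■
■□□□□■
k=9  □■□□□□
□■□■■□
□□□□□■
■□□□□■
k=10  □■□□□□
□■□■■□
□□■□□■
■■■■□■
k=11  □■□□□□
□■□■■■
□□■□■□
■■■■□□
k=12  □■□■■■
□■□■□■
□□■□■□
■■■■□□

13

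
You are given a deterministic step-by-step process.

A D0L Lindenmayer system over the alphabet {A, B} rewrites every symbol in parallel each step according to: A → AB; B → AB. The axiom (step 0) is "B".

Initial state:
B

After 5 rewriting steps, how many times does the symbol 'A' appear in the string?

gen 0: B
gen 1: AB
gen 2: ABAB
gen 3: ABABABAB
gen 4: ABABABABABABABAB
gen 5: ABABABABABABABABABABABABABABABAB

16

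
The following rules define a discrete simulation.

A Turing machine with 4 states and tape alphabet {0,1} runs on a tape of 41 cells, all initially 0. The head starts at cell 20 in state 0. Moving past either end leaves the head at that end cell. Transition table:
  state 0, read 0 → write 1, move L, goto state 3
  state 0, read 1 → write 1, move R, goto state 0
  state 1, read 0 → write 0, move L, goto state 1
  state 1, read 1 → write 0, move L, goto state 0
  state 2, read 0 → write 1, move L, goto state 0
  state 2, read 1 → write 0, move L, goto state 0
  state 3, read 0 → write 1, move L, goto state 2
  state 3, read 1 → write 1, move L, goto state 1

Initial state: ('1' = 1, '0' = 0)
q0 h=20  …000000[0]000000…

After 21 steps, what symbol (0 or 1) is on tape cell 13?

gen 0: q0 h=20  …000000[0]000000…
gen 1: q3 h=19  …000000[0]100000…
gen 2: q2 h=18  …000000[0]110000…
gen 3: q0 h=17  …000000[0]111000…
gen 4: q3 h=16  …000000[0]111100…
gen 5: q2 h=15  …000000[0]111110…
gen 6: q0 h=14  …000000[0]111111…
gen 7: q3 h=13  …000000[0]111111…
gen 8: q2 h=12  …000000[0]111111…
gen 9: q0 h=11  …000000[0]111111…
gen 10: q3 h=10  …000000[0]111111…
gen 11: q2 h= 9  …000000[0]111111…
gen 12: q0 h= 8  …000000[0]111111…
gen 13: q3 h= 7  …000000[0]111111…
gen 14: q2 h= 6  |000000[0]111111…
gen 15: q0 h= 5  |00000[0]111111…
gen 16: q3 h= 4  |0000[0]111111…
gen 17: q2 h= 3  |000[0]111111…
gen 18: q0 h= 2  |00[0]111111…
gen 19: q3 h= 1  |0[0]111111…
gen 20: q2 h= 0  |[0]111111…
gen 21: q0 h= 0  |[1]111111…

1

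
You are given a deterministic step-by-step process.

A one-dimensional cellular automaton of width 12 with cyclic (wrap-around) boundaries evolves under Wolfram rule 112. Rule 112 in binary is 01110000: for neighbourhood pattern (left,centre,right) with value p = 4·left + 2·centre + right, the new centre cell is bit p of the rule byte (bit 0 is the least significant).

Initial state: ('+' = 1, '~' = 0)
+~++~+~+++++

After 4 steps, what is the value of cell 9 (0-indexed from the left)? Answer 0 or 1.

1

gen 0: +~++~+~+++++
gen 1: ++~++~+~~~~~
gen 2: ~++~++~+~~~~
gen 3: ~~++~++~+~~~
gen 4: ~~~++~++~+~~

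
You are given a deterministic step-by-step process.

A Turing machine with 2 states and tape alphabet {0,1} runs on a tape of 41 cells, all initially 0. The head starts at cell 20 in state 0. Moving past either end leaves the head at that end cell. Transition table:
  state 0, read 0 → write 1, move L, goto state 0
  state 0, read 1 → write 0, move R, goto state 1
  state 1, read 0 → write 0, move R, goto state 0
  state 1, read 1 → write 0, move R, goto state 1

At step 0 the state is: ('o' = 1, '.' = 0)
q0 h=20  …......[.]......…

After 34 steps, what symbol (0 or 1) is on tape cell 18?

1

gen 0: q0 h=20  …......[.]......…
gen 1: q0 h=19  …......[.]o.....…
gen 2: q0 h=18  …......[.]oo....…
gen 3: q0 h=17  …......[.]ooo...…
gen 4: q0 h=16  …......[.]oooo..…
gen 5: q0 h=15  …......[.]ooooo.…
gen 6: q0 h=14  …......[.]oooooo…
gen 7: q0 h=13  …......[.]oooooo…
gen 8: q0 h=12  …......[.]oooooo…
gen 9: q0 h=11  …......[.]oooooo…
gen 10: q0 h=10  …......[.]oooooo…
gen 11: q0 h= 9  …......[.]oooooo…
gen 12: q0 h= 8  …......[.]oooooo…
gen 13: q0 h= 7  …......[.]oooooo…
gen 14: q0 h= 6  |......[.]oooooo…
gen 15: q0 h= 5  |.....[.]oooooo…
gen 16: q0 h= 4  |....[.]oooooo…
gen 17: q0 h= 3  |...[.]oooooo…
gen 18: q0 h= 2  |..[.]oooooo…
gen 19: q0 h= 1  |.[.]oooooo…
gen 20: q0 h= 0  |[.]oooooo…
gen 21: q0 h= 0  |[o]oooooo…
gen 22: q1 h= 1  |.[o]oooooo…
gen 23: q1 h= 2  |..[o]oooooo…
gen 24: q1 h= 3  |...[o]oooooo…
gen 25: q1 h= 4  |....[o]oooooo…
gen 26: q1 h= 5  |.....[o]oooooo…
gen 27: q1 h= 6  |......[o]oooooo…
gen 28: q1 h= 7  …......[o]oooooo…
gen 29: q1 h= 8  …......[o]oooooo…
gen 30: q1 h= 9  …......[o]oooooo…
gen 31: q1 h=10  …......[o]oooooo…
gen 32: q1 h=11  …......[o]oooooo…
gen 33: q1 h=12  …......[o]oooooo…
gen 34: q1 h=13  …......[o]oooooo…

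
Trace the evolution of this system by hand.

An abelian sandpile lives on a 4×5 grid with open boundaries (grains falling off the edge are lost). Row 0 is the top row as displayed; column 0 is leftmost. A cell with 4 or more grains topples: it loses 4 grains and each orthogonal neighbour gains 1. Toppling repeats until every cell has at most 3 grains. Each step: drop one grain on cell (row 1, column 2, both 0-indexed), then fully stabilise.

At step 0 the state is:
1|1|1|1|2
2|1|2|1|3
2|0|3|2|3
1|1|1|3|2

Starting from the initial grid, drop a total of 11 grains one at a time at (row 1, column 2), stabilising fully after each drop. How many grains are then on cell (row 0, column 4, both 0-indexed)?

3

gen 0: 1|1|1|1|2
2|1|2|1|3
2|0|3|2|3
1|1|1|3|2
gen 1: 1|1|1|1|2
2|1|3|1|3
2|0|3|2|3
1|1|1|3|2
gen 2: 1|1|2|1|2
2|2|1|2|3
2|1|0|3|3
1|1|2|3|2
gen 3: 1|1|2|1|2
2|2|2|2|3
2|1|0|3|3
1|1|2|3|2
gen 4: 1|1|2|1|2
2|2|3|2|3
2|1|0|3|3
1|1|2|3|2
gen 5: 1|1|3|1|2
2|3|0|3|3
2|1|1|3|3
1|1|2|3|2
gen 6: 1|1|3|1|2
2|3|1|3|3
2|1|1|3|3
1|1|2|3|2
gen 7: 1|1|3|1|2
2|3|2|3|3
2|1|1|3|3
1|1|2|3|2
gen 8: 1|1|3|1|2
2|3|3|3|3
2|1|1|3|3
1|1|2|3|2
gen 9: 1|3|0|3|3
3|0|3|2|1
2|2|3|2|2
1|1|3|1|0
gen 10: 1|3|1|3|3
3|1|1|3|1
2|3|1|3|2
1|2|0|2|0
gen 11: 1|3|1|3|3
3|1|2|3|1
2|3|1|3|2
1|2|0|2|0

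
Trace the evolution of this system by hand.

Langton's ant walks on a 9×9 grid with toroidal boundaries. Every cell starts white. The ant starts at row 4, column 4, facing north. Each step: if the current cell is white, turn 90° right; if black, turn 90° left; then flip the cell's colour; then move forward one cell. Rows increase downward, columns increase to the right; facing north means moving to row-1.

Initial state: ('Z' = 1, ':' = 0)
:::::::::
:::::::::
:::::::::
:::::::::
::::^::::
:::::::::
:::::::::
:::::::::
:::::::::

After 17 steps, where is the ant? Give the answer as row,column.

4,3

gen 0: :::::::::
:::::::::
:::::::::
:::::::::
::::^::::
:::::::::
:::::::::
:::::::::
:::::::::
gen 1: :::::::::
:::::::::
:::::::::
:::::::::
::::Z>:::
:::::::::
:::::::::
:::::::::
:::::::::
gen 2: :::::::::
:::::::::
:::::::::
:::::::::
::::ZZ:::
:::::v:::
:::::::::
:::::::::
:::::::::
gen 3: :::::::::
:::::::::
:::::::::
:::::::::
::::ZZ:::
::::<Z:::
:::::::::
:::::::::
:::::::::
gen 4: :::::::::
:::::::::
:::::::::
:::::::::
::::^Z:::
::::ZZ:::
:::::::::
:::::::::
:::::::::
gen 5: :::::::::
:::::::::
:::::::::
:::::::::
:::<:Z:::
::::ZZ:::
:::::::::
:::::::::
:::::::::
gen 6: :::::::::
:::::::::
:::::::::
:::^:::::
:::Z:Z:::
::::ZZ:::
:::::::::
:::::::::
:::::::::
gen 7: :::::::::
:::::::::
:::::::::
:::Z>::::
:::Z:Z:::
::::ZZ:::
:::::::::
:::::::::
:::::::::
gen 8: :::::::::
:::::::::
:::::::::
:::ZZ::::
:::ZvZ:::
::::ZZ:::
:::::::::
:::::::::
:::::::::
gen 9: :::::::::
:::::::::
:::::::::
:::ZZ::::
:::<ZZ:::
::::ZZ:::
:::::::::
:::::::::
:::::::::
gen 10: :::::::::
:::::::::
:::::::::
:::ZZ::::
::::ZZ:::
:::vZZ:::
:::::::::
:::::::::
:::::::::
gen 11: :::::::::
:::::::::
:::::::::
:::ZZ::::
::::ZZ:::
::<ZZZ:::
:::::::::
:::::::::
:::::::::
gen 12: :::::::::
:::::::::
:::::::::
:::ZZ::::
::^:ZZ:::
::ZZZZ:::
:::::::::
:::::::::
:::::::::
gen 13: :::::::::
:::::::::
:::::::::
:::ZZ::::
::Z>ZZ:::
::ZZZZ:::
:::::::::
:::::::::
:::::::::
gen 14: :::::::::
:::::::::
:::::::::
:::ZZ::::
::ZZZZ:::
::ZvZZ:::
:::::::::
:::::::::
:::::::::
gen 15: :::::::::
:::::::::
:::::::::
:::ZZ::::
::ZZZZ:::
::Z:>Z:::
:::::::::
:::::::::
:::::::::
gen 16: :::::::::
:::::::::
:::::::::
:::ZZ::::
::ZZ^Z:::
::Z::Z:::
:::::::::
:::::::::
:::::::::
gen 17: :::::::::
:::::::::
:::::::::
:::ZZ::::
::Z<:Z:::
::Z::Z:::
:::::::::
:::::::::
:::::::::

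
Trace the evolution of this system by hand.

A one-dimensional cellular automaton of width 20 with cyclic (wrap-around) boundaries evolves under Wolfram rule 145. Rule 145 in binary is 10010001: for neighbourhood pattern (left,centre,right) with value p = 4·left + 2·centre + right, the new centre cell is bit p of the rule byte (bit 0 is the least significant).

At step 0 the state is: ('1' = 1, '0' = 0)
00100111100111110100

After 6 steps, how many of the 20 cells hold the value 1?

7

step 0: 00100111100111110100
step 1: 10010011010011100011
step 2: 01001000001001011001
step 3: 00100111100100000100
step 4: 10010011010011110011
step 5: 01001000001001101001
step 6: 00100111100100000100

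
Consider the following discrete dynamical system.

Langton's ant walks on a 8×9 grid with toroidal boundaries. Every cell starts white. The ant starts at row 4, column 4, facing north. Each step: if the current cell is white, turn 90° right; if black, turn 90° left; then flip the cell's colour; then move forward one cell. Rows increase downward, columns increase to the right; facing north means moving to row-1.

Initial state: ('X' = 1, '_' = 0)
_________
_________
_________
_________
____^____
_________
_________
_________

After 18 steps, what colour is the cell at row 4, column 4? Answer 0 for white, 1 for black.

0

0) _________
_________
_________
_________
____^____
_________
_________
_________
1) _________
_________
_________
_________
____X>___
_________
_________
_________
2) _________
_________
_________
_________
____XX___
_____v___
_________
_________
3) _________
_________
_________
_________
____XX___
____<X___
_________
_________
4) _________
_________
_________
_________
____^X___
____XX___
_________
_________
5) _________
_________
_________
_________
___<_X___
____XX___
_________
_________
6) _________
_________
_________
___^_____
___X_X___
____XX___
_________
_________
7) _________
_________
_________
___X>____
___X_X___
____XX___
_________
_________
8) _________
_________
_________
___XX____
___XvX___
____XX___
_________
_________
9) _________
_________
_________
___XX____
___<XX___
____XX___
_________
_________
10) _________
_________
_________
___XX____
____XX___
___vXX___
_________
_________
11) _________
_________
_________
___XX____
____XX___
__<XXX___
_________
_________
12) _________
_________
_________
___XX____
__^_XX___
__XXXX___
_________
_________
13) _________
_________
_________
___XX____
__X>XX___
__XXXX___
_________
_________
14) _________
_________
_________
___XX____
__XXXX___
__XvXX___
_________
_________
15) _________
_________
_________
___XX____
__XXXX___
__X_>X___
_________
_________
16) _________
_________
_________
___XX____
__XX^X___
__X__X___
_________
_________
17) _________
_________
_________
___XX____
__X<_X___
__X__X___
_________
_________
18) _________
_________
_________
___XX____
__X__X___
__Xv_X___
_________
_________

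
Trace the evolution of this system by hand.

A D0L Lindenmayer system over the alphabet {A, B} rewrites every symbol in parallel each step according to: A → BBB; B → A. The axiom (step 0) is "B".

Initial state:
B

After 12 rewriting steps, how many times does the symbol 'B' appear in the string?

729

0) B
1) A
2) BBB
3) AAA
4) BBBBBBBBB
5) AAAAAAAAA
6) BBBBBBBBBBBBBBBBBBBBBBBBBBB
7) AAAAAAAAAAAAAAAAAAAAAAAAAAA
8) BBBBBBBBBBBBBBBBBBBBBBBBBBBBBBBBBBBBBBBBBBBBBBBBBBBBBBBBBBBBBBBBBBBBBBBBBBBBBBBBB
9) AAAAAAAAAAAAAAAAAAAAAAAAAAAAAAAAAAAAAAAAAAAAAAAAAAAAAAAAAAAAAAAAAAAAAAAAAAAAAAAAA
10) BBBBBBBBBBBBBBBBBBBBBBBBBBBBBBBBBBBBBBBBBBBBBBBBBBBBBBBBBB…BBBBBBBBBBBBBBBBBBBBBBBBBBBBBBBBBBBBBBBBBBBBBBBBBBBBBBBBBB  (len 243)
11) AAAAAAAAAAAAAAAAAAAAAAAAAAAAAAAAAAAAAAAAAAAAAAAAAAAAAAAAAA…AAAAAAAAAAAAAAAAAAAAAAAAAAAAAAAAAAAAAAAAAAAAAAAAAAAAAAAAAA  (len 243)
12) BBBBBBBBBBBBBBBBBBBBBBBBBBBBBBBBBBBBBBBBBBBBBBBBBBBBBBBBBB…BBBBBBBBBBBBBBBBBBBBBBBBBBBBBBBBBBBBBBBBBBBBBBBBBBBBBBBBBB  (len 729)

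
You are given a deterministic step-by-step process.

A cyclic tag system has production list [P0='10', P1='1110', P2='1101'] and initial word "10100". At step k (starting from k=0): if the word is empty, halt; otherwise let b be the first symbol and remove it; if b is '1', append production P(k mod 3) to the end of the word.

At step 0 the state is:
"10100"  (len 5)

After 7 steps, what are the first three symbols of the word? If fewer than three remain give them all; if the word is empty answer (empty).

110

t=0: "10100"  (len 5)
t=1: "010010"  (len 6)
t=2: "10010"  (len 5)
t=3: "00101101"  (len 8)
t=4: "0101101"  (len 7)
t=5: "101101"  (len 6)
t=6: "011011101"  (len 9)
t=7: "11011101"  (len 8)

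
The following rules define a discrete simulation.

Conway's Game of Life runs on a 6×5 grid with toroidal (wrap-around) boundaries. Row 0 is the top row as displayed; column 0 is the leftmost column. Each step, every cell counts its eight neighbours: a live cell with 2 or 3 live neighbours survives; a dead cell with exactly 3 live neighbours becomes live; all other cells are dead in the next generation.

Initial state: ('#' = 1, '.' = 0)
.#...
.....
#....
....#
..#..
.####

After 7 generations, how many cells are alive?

20

0) .#...
.....
#....
....#
..#..
.####
1) ##.#.
.....
.....
.....
###.#
##.#.
2) ##...
.....
.....
##...
..###
...#.
3) .....
.....
.....
#####
#####
##.#.
4) .....
.....
#####
.....
.....
...#.
5) .....
#####
#####
#####
.....
.....
6) #####
.....
.....
.....
#####
.....
7) #####
#####
.....
#####
#####
.....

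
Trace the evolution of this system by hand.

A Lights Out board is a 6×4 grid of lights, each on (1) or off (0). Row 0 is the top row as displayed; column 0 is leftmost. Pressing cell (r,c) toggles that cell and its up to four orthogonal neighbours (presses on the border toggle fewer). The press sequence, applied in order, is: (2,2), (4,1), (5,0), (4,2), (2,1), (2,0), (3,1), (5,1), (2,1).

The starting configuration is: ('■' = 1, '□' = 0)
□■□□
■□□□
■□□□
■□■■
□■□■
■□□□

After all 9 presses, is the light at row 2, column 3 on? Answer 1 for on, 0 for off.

1

0) □■□□
■□□□
■□□□
■□■■
□■□■
■□□□
1) □■□□
■□■□
■■■■
■□□■
□■□■
■□□□
2) □■□□
■□■□
■■■■
■■□■
■□■■
■■□□
3) □■□□
■□■□
■■■■
■■□■
□□■■
□□□□
4) □■□□
■□■□
■■■■
■■■■
□■□□
□□■□
5) □■□□
■■■□
□□□■
■□■■
□■□□
□□■□
6) □■□□
□■■□
■■□■
□□■■
□■□□
□□■□
7) □■□□
□■■□
■□□■
■■□■
□□□□
□□■□
8) □■□□
□■■□
■□□■
■■□■
□■□□
■■□□
9) □■□□
□□■□
□■■■
■□□■
□■□□
■■□□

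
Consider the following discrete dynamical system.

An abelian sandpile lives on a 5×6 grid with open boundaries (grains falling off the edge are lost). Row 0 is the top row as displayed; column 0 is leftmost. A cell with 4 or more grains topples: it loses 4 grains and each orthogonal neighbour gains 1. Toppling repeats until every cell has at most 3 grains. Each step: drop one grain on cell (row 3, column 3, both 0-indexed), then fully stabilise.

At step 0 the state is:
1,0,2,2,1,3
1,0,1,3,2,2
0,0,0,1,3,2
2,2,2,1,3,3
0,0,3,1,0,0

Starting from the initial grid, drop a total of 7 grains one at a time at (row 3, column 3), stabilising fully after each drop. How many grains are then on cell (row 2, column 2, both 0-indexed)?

2

gen 0: 1,0,2,2,1,3
1,0,1,3,2,2
0,0,0,1,3,2
2,2,2,1,3,3
0,0,3,1,0,0
gen 1: 1,0,2,2,1,3
1,0,1,3,2,2
0,0,0,1,3,2
2,2,2,2,3,3
0,0,3,1,0,0
gen 2: 1,0,2,2,1,3
1,0,1,3,2,2
0,0,0,1,3,2
2,2,2,3,3,3
0,0,3,1,0,0
gen 3: 1,0,2,2,1,3
1,0,1,3,3,3
0,0,0,3,1,0
2,2,3,1,2,1
0,0,3,2,1,1
gen 4: 1,0,2,2,1,3
1,0,1,3,3,3
0,0,0,3,1,0
2,2,3,2,2,1
0,0,3,2,1,1
gen 5: 1,0,2,2,1,3
1,0,1,3,3,3
0,0,0,3,1,0
2,2,3,3,2,1
0,0,3,2,1,1
gen 6: 1,0,2,3,3,0
1,0,2,1,1,1
0,0,2,1,3,1
2,3,1,3,3,1
0,1,1,0,2,1
gen 7: 1,0,2,3,3,0
1,0,2,1,2,1
0,0,2,3,0,2
2,3,2,1,1,2
0,1,1,1,3,1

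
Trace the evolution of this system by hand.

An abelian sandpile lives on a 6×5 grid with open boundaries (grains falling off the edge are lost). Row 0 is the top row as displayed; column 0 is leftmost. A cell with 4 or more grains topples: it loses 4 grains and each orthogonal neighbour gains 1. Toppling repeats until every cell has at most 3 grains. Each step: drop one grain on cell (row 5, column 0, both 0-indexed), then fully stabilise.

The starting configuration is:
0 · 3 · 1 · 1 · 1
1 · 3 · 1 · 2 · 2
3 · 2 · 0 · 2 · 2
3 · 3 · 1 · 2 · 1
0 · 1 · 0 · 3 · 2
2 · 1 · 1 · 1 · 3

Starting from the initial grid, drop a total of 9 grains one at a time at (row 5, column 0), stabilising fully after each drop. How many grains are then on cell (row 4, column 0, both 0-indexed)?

2

0) 0 · 3 · 1 · 1 · 1
1 · 3 · 1 · 2 · 2
3 · 2 · 0 · 2 · 2
3 · 3 · 1 · 2 · 1
0 · 1 · 0 · 3 · 2
2 · 1 · 1 · 1 · 3
1) 0 · 3 · 1 · 1 · 1
1 · 3 · 1 · 2 · 2
3 · 2 · 0 · 2 · 2
3 · 3 · 1 · 2 · 1
0 · 1 · 0 · 3 · 2
3 · 1 · 1 · 1 · 3
2) 0 · 3 · 1 · 1 · 1
1 · 3 · 1 · 2 · 2
3 · 2 · 0 · 2 · 2
3 · 3 · 1 · 2 · 1
1 · 1 · 0 · 3 · 2
0 · 2 · 1 · 1 · 3
3) 0 · 3 · 1 · 1 · 1
1 · 3 · 1 · 2 · 2
3 · 2 · 0 · 2 · 2
3 · 3 · 1 · 2 · 1
1 · 1 · 0 · 3 · 2
1 · 2 · 1 · 1 · 3
4) 0 · 3 · 1 · 1 · 1
1 · 3 · 1 · 2 · 2
3 · 2 · 0 · 2 · 2
3 · 3 · 1 · 2 · 1
1 · 1 · 0 · 3 · 2
2 · 2 · 1 · 1 · 3
5) 0 · 3 · 1 · 1 · 1
1 · 3 · 1 · 2 · 2
3 · 2 · 0 · 2 · 2
3 · 3 · 1 · 2 · 1
1 · 1 · 0 · 3 · 2
3 · 2 · 1 · 1 · 3
6) 0 · 3 · 1 · 1 · 1
1 · 3 · 1 · 2 · 2
3 · 2 · 0 · 2 · 2
3 · 3 · 1 · 2 · 1
2 · 1 · 0 · 3 · 2
0 · 3 · 1 · 1 · 3
7) 0 · 3 · 1 · 1 · 1
1 · 3 · 1 · 2 · 2
3 · 2 · 0 · 2 · 2
3 · 3 · 1 · 2 · 1
2 · 1 · 0 · 3 · 2
1 · 3 · 1 · 1 · 3
8) 0 · 3 · 1 · 1 · 1
1 · 3 · 1 · 2 · 2
3 · 2 · 0 · 2 · 2
3 · 3 · 1 · 2 · 1
2 · 1 · 0 · 3 · 2
2 · 3 · 1 · 1 · 3
9) 0 · 3 · 1 · 1 · 1
1 · 3 · 1 · 2 · 2
3 · 2 · 0 · 2 · 2
3 · 3 · 1 · 2 · 1
2 · 1 · 0 · 3 · 2
3 · 3 · 1 · 1 · 3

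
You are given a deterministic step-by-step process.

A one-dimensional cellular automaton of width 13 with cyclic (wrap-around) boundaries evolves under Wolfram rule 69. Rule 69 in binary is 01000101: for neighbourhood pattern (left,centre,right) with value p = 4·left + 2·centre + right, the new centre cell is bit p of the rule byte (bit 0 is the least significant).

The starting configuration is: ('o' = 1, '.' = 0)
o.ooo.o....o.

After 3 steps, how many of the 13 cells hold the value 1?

6

t=0: o.ooo.o....o.
t=1: o...o.o.oo.o.
t=2: o.o.o.o..o.o.
t=3: o.o.o.o..o.o.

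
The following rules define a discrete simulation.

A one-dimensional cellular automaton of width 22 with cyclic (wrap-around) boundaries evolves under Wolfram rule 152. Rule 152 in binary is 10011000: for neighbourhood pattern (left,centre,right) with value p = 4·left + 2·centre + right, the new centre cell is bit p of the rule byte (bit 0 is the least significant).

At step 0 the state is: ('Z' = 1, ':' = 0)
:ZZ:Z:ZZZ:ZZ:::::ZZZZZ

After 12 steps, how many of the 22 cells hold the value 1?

4

0) :ZZ:Z:ZZZ:ZZ:::::ZZZZZ
1) :Z::::ZZ::Z:Z::::ZZZZ:
2) ::Z:::Z:Z::::Z:::ZZZ:Z
3) Z::Z:::::Z::::Z::ZZ:::
4) :Z::Z:::::Z::::Z:Z:Z::
5) ::Z::Z:::::Z::::::::Z:
6) :::Z::Z:::::Z::::::::Z
7) Z:::Z::Z:::::Z::::::::
8) :Z:::Z::Z:::::Z:::::::
9) ::Z:::Z::Z:::::Z::::::
10) :::Z:::Z::Z:::::Z:::::
11) ::::Z:::Z::Z:::::Z::::
12) :::::Z:::Z::Z:::::Z:::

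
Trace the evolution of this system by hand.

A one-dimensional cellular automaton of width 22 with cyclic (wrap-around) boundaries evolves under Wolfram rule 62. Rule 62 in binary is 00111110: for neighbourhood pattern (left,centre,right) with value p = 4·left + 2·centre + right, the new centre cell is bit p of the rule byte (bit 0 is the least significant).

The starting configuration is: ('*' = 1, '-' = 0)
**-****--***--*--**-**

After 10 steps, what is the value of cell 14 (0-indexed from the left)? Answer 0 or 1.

1

k=0  **-****--***--*--**-**
k=1  --**---***--******-**-
k=2  -**-*-**--***-----**-*
k=3  **-****-***--*---**-**
k=4  --**---**--****-**-**-
k=5  -**-*-**-***---**-**-*
k=6  **-****-**--*-**-**-**
k=7  --**---**-*****-**-**-
k=8  -**-*-**-**----**-**-*
k=9  **-****-**-*--**-**-**
k=10  --**---**-*****-**-**-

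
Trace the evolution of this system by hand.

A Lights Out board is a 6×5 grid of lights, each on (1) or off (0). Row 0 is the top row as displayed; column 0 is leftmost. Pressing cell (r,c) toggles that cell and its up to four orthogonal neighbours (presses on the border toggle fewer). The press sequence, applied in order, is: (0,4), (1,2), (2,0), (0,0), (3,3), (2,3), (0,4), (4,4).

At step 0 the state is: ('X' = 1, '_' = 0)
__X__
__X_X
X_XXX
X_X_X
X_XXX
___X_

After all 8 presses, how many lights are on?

13

0) __X__
__X_X
X_XXX
X_X_X
X_XXX
___X_
1) __XXX
__X__
X_XXX
X_X_X
X_XXX
___X_
2) ___XX
_X_X_
X__XX
X_X_X
X_XXX
___X_
3) ___XX
XX_X_
_X_XX
__X_X
X_XXX
___X_
4) XX_XX
_X_X_
_X_XX
__X_X
X_XXX
___X_
5) XX_XX
_X_X_
_X__X
___X_
X_X_X
___X_
6) XX_XX
_X___
_XXX_
_____
X_X_X
___X_
7) XX___
_X__X
_XXX_
_____
X_X_X
___X_
8) XX___
_X__X
_XXX_
____X
X_XX_
___XX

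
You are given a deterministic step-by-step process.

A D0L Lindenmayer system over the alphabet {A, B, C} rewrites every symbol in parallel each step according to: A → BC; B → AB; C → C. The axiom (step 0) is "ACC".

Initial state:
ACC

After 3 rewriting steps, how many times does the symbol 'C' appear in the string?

k=0  ACC
k=1  BCCC
k=2  ABCCC
k=3  BCABCCC

4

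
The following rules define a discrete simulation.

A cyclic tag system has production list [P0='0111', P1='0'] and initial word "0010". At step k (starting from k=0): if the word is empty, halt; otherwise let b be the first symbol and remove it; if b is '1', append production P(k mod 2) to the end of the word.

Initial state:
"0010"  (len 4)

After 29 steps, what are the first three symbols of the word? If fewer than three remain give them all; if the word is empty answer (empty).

0) "0010"  (len 4)
1) "010"  (len 3)
2) "10"  (len 2)
3) "00111"  (len 5)
4) "0111"  (len 4)
5) "111"  (len 3)
6) "110"  (len 3)
7) "100111"  (len 6)
8) "001110"  (len 6)
9) "01110"  (len 5)
10) "1110"  (len 4)
11) "1100111"  (len 7)
12) "1001110"  (len 7)
13) "0011100111"  (len 10)
14) "011100111"  (len 9)
15) "11100111"  (len 8)
16) "11001110"  (len 8)
17) "10011100111"  (len 11)
18) "00111001110"  (len 11)
19) "0111001110"  (len 10)
20) "111001110"  (len 9)
21) "110011100111"  (len 12)
22) "100111001110"  (len 12)
23) "001110011100111"  (len 15)
24) "01110011100111"  (len 14)
25) "1110011100111"  (len 13)
26) "1100111001110"  (len 13)
27) "1001110011100111"  (len 16)
28) "0011100111001110"  (len 16)
29) "011100111001110"  (len 15)

011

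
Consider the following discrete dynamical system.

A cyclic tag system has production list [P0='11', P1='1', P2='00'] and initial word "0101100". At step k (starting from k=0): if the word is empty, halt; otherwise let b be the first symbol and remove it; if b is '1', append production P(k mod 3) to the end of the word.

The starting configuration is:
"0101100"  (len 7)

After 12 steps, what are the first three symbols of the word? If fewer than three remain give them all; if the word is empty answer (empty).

001

gen 0: "0101100"  (len 7)
gen 1: "101100"  (len 6)
gen 2: "011001"  (len 6)
gen 3: "11001"  (len 5)
gen 4: "100111"  (len 6)
gen 5: "001111"  (len 6)
gen 6: "01111"  (len 5)
gen 7: "1111"  (len 4)
gen 8: "1111"  (len 4)
gen 9: "11100"  (len 5)
gen 10: "110011"  (len 6)
gen 11: "100111"  (len 6)
gen 12: "0011100"  (len 7)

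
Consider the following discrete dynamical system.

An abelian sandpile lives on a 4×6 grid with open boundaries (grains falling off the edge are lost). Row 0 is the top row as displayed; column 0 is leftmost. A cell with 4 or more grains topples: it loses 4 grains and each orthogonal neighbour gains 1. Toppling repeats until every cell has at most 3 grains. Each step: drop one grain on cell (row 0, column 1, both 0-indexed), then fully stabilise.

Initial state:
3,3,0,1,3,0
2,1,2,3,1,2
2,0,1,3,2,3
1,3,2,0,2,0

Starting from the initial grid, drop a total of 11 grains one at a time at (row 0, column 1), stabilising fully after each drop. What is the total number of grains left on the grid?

41

step 0: 3,3,0,1,3,0
2,1,2,3,1,2
2,0,1,3,2,3
1,3,2,0,2,0
step 1: 0,1,1,1,3,0
3,2,2,3,1,2
2,0,1,3,2,3
1,3,2,0,2,0
step 2: 0,2,1,1,3,0
3,2,2,3,1,2
2,0,1,3,2,3
1,3,2,0,2,0
step 3: 0,3,1,1,3,0
3,2,2,3,1,2
2,0,1,3,2,3
1,3,2,0,2,0
step 4: 1,0,2,1,3,0
3,3,2,3,1,2
2,0,1,3,2,3
1,3,2,0,2,0
step 5: 1,1,2,1,3,0
3,3,2,3,1,2
2,0,1,3,2,3
1,3,2,0,2,0
step 6: 1,2,2,1,3,0
3,3,2,3,1,2
2,0,1,3,2,3
1,3,2,0,2,0
step 7: 1,3,2,1,3,0
3,3,2,3,1,2
2,0,1,3,2,3
1,3,2,0,2,0
step 8: 3,1,3,1,3,0
0,1,3,3,1,2
3,1,1,3,2,3
1,3,2,0,2,0
step 9: 3,2,3,1,3,0
0,1,3,3,1,2
3,1,1,3,2,3
1,3,2,0,2,0
step 10: 3,3,3,1,3,0
0,1,3,3,1,2
3,1,1,3,2,3
1,3,2,0,2,0
step 11: 0,2,1,3,3,0
1,3,1,1,2,2
3,1,3,0,3,3
1,3,2,1,2,0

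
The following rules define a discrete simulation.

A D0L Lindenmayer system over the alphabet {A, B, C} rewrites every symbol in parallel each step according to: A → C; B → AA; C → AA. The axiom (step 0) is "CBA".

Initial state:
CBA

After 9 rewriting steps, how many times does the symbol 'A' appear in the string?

t=0: CBA
t=1: AAAAC
t=2: CCCCAA
t=3: AAAAAAAACC
t=4: CCCCCCCCAAAA
t=5: AAAAAAAAAAAAAAAACCCC
t=6: CCCCCCCCCCCCCCCCAAAAAAAA
t=7: AAAAAAAAAAAAAAAAAAAAAAAAAAAAAAAACCCCCCCC
t=8: CCCCCCCCCCCCCCCCCCCCCCCCCCCCCCCCAAAAAAAAAAAAAAAA
t=9: AAAAAAAAAAAAAAAAAAAAAAAAAAAAAAAAAAAAAAAAAAAAAAAAAAAAAAAAAAAAAAAACCCCCCCCCCCCCCCC

64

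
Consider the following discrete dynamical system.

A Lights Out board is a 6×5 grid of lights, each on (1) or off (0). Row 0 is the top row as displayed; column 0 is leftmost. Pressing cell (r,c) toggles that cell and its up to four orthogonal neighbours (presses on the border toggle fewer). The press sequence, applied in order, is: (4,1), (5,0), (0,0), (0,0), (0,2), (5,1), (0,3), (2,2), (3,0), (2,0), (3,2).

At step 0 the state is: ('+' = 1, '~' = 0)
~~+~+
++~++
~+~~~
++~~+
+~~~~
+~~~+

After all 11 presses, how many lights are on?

13

0) ~~+~+
++~++
~+~~~
++~~+
+~~~~
+~~~+
1) ~~+~+
++~++
~+~~~
+~~~+
~++~~
++~~+
2) ~~+~+
++~++
~+~~~
+~~~+
+++~~
~~~~+
3) +++~+
~+~++
~+~~~
+~~~+
+++~~
~~~~+
4) ~~+~+
++~++
~+~~~
+~~~+
+++~~
~~~~+
5) ~+~++
+++++
~+~~~
+~~~+
+++~~
~~~~+
6) ~+~++
+++++
~+~~~
+~~~+
+~+~~
+++~+
7) ~++~~
+++~+
~+~~~
+~~~+
+~+~~
+++~+
8) ~++~~
++~~+
~~++~
+~+~+
+~+~~
+++~+
9) ~++~~
++~~+
+~++~
~++~+
~~+~~
+++~+
10) ~++~~
~+~~+
~+++~
+++~+
~~+~~
+++~+
11) ~++~~
~+~~+
~+~+~
+~~++
~~~~~
+++~+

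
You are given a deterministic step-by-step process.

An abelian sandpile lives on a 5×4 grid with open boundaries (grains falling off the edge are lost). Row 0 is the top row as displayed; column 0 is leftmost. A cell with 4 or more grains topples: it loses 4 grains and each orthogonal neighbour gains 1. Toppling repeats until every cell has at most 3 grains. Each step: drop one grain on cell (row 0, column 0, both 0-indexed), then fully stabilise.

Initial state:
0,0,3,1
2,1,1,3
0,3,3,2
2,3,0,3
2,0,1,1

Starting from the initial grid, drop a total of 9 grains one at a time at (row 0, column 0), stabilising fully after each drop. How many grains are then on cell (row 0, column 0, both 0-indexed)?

gen 0: 0,0,3,1
2,1,1,3
0,3,3,2
2,3,0,3
2,0,1,1
gen 1: 1,0,3,1
2,1,1,3
0,3,3,2
2,3,0,3
2,0,1,1
gen 2: 2,0,3,1
2,1,1,3
0,3,3,2
2,3,0,3
2,0,1,1
gen 3: 3,0,3,1
2,1,1,3
0,3,3,2
2,3,0,3
2,0,1,1
gen 4: 0,1,3,1
3,1,1,3
0,3,3,2
2,3,0,3
2,0,1,1
gen 5: 1,1,3,1
3,1,1,3
0,3,3,2
2,3,0,3
2,0,1,1
gen 6: 2,1,3,1
3,1,1,3
0,3,3,2
2,3,0,3
2,0,1,1
gen 7: 3,1,3,1
3,1,1,3
0,3,3,2
2,3,0,3
2,0,1,1
gen 8: 1,2,3,1
0,2,1,3
1,3,3,2
2,3,0,3
2,0,1,1
gen 9: 2,2,3,1
0,2,1,3
1,3,3,2
2,3,0,3
2,0,1,1

2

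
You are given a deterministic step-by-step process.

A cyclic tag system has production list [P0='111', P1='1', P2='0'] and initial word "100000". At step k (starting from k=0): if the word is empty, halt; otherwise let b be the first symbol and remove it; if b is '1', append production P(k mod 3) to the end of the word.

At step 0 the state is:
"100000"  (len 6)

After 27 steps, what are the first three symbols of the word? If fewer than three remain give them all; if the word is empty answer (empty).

0) "100000"  (len 6)
1) "00000111"  (len 8)
2) "0000111"  (len 7)
3) "000111"  (len 6)
4) "00111"  (len 5)
5) "0111"  (len 4)
6) "111"  (len 3)
7) "11111"  (len 5)
8) "11111"  (len 5)
9) "11110"  (len 5)
10) "1110111"  (len 7)
11) "1101111"  (len 7)
12) "1011110"  (len 7)
13) "011110111"  (len 9)
14) "11110111"  (len 8)
15) "11101110"  (len 8)
16) "1101110111"  (len 10)
17) "1011101111"  (len 10)
18) "0111011110"  (len 10)
19) "111011110"  (len 9)
20) "110111101"  (len 9)
21) "101111010"  (len 9)
22) "01111010111"  (len 11)
23) "1111010111"  (len 10)
24) "1110101110"  (len 10)
25) "110101110111"  (len 12)
26) "101011101111"  (len 12)
27) "010111011110"  (len 12)

010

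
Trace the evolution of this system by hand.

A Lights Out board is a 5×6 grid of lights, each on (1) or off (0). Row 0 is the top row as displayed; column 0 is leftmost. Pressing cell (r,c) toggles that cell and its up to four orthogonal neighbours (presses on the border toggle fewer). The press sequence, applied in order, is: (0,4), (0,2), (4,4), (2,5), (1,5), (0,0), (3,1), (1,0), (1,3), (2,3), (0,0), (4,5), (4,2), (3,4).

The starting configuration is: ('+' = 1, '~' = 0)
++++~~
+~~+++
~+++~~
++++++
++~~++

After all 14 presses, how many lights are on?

0) ++++~~
+~~+++
~+++~~
++++++
++~~++
1) +++~++
+~~+~+
~+++~~
++++++
++~~++
2) +~~+++
+~++~+
~+++~~
++++++
++~~++
3) +~~+++
+~++~+
~+++~~
++++~+
++~+~~
4) +~~+++
+~++~~
~+++++
++++~~
++~+~~
5) +~~++~
+~++++
~++++~
++++~~
++~+~~
6) ~+~++~
~~++++
~++++~
++++~~
++~+~~
7) ~+~++~
~~++++
~~+++~
~~~+~~
+~~+~~
8) ++~++~
++++++
+~+++~
~~~+~~
+~~+~~
9) ++~~+~
++~~~+
+~+~+~
~~~+~~
+~~+~~
10) ++~~+~
++~+~+
+~~+~~
~~~~~~
+~~+~~
11) ~~~~+~
~+~+~+
+~~+~~
~~~~~~
+~~+~~
12) ~~~~+~
~+~+~+
+~~+~~
~~~~~+
+~~+++
13) ~~~~+~
~+~+~+
+~~+~~
~~+~~+
+++~++
14) ~~~~+~
~+~+~+
+~~++~
~~+++~
+++~~+

14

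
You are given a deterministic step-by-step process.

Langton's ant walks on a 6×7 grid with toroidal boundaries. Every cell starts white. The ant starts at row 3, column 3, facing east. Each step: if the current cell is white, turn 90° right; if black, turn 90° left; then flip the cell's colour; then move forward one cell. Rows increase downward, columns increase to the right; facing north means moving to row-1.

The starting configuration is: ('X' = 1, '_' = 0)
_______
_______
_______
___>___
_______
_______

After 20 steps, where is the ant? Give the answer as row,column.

1,1

step 0: _______
_______
_______
___>___
_______
_______
step 1: _______
_______
_______
___X___
___v___
_______
step 2: _______
_______
_______
___X___
__<X___
_______
step 3: _______
_______
_______
__^X___
__XX___
_______
step 4: _______
_______
_______
__X>___
__XX___
_______
step 5: _______
_______
___^___
__X____
__XX___
_______
step 6: _______
_______
___X>__
__X____
__XX___
_______
step 7: _______
_______
___XX__
__X_v__
__XX___
_______
step 8: _______
_______
___XX__
__X<X__
__XX___
_______
step 9: _______
_______
___^X__
__XXX__
__XX___
_______
step 10: _______
_______
__<_X__
__XXX__
__XX___
_______
step 11: _______
__^____
__X_X__
__XXX__
__XX___
_______
step 12: _______
__X>___
__X_X__
__XXX__
__XX___
_______
step 13: _______
__XX___
__XvX__
__XXX__
__XX___
_______
step 14: _______
__XX___
__<XX__
__XXX__
__XX___
_______
step 15: _______
__XX___
___XX__
__vXX__
__XX___
_______
step 16: _______
__XX___
___XX__
___>X__
__XX___
_______
step 17: _______
__XX___
___^X__
____X__
__XX___
_______
step 18: _______
__XX___
__<_X__
____X__
__XX___
_______
step 19: _______
__^X___
__X_X__
____X__
__XX___
_______
step 20: _______
_<_X___
__X_X__
____X__
__XX___
_______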